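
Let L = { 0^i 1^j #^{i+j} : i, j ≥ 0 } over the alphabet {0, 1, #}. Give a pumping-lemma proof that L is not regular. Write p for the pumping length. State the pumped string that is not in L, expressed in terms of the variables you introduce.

0^{p+k} 1^p #^{2p}

Suppose for contradiction that L is regular, and let p be the pumping length.
Take w = 0^p 1^p #^{2p} ∈ L (with i=j=p, i+j=2p), |w| = 4p ≥ p.
The pumping lemma gives a decomposition w = xyz where |xy| ≤ p and |y| > 0.
Because |xy| ≤ p and w begins with p copies of 0, we have y = 0^k with 1 ≤ k ≤ p.
Consider xy^2z = 0^{p+k} 1^p #^{2p}. Now the 0- and 1-counts sum to 2p+k, but the #-count is 2p ≠ 2p+k. So xy^2z ∉ L.
Contradiction. Therefore L is not regular.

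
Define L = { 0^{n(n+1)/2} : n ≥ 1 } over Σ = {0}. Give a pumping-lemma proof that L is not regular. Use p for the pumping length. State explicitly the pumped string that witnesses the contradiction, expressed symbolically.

Toward a contradiction, assume L is regular with pumping length p.
Take w = 0^{p(p+1)/2} ∈ L with |w| = p(p+1)/2 ≥ p.
Write w = xyz as guaranteed by the lemma, with |xy| ≤ p and |y| > 0.
Then y = 0^k for some k with 1 ≤ k ≤ p.
Pump with i = 2: xy^2z = 0^{p(p+1)/2+k}. Since 1 ≤ k ≤ p, p(p+1)/2 < p(p+1)/2+k ≤ p(p+1)/2+p < (p+1)(p+2)/2, so p(p+1)/2+k is strictly between consecutive triangular numbers. So xy^2z ∉ L.
This contradicts the pumping lemma, so L is not regular.

0^{p(p+1)/2+k}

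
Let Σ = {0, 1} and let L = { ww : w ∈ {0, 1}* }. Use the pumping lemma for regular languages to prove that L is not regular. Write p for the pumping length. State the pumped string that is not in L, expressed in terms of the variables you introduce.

Assume L is regular. Let p be the pumping length given by the pumping lemma.
Take w = 0^p 1^p 0^p 1^p = uu where u = 0^p1^p; then w ∈ L and |w| = 4p ≥ p.
By the pumping lemma, w = xyz with |xy| ≤ p and y is nonempty.
Since the first p symbols of w are all 0's and |xy| ≤ p, y lies entirely in the leading 0-block: y = 0^k for some k with 1 ≤ k ≤ p.
Pump with i = 2: xy^2z = 0^{p+k} 1^p 0^p 1^p, of length 4p+k. Suppose this equals vv. The string starts with 0 and ends with 1, so v does too; thus the boundary between the two copies of v is a 1→0 transition. There is exactly one such transition, at position 2p+k, so |v| = 2p+k and |vv| = 4p+2k ≠ 4p+k since k ≥ 1. So xy^2z ∉ L.
This contradicts the pumping lemma, so L is not regular.

0^{p+k} 1^p 0^p 1^p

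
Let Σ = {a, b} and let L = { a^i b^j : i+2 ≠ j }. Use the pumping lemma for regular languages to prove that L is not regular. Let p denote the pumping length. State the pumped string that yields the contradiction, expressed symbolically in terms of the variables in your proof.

Assume L is regular. Let p be the pumping length given by the pumping lemma.
Choose w = a^p b^{p+p!+2}. Since p ≠ (p+p!+2)-2 = p+p!, w ∈ L; and |w| ≥ p.
The pumping lemma gives a decomposition w = xyz where |xy| ≤ p and |y| > 0.
Because |xy| ≤ p and w begins with p copies of a, we have y = a^k with 1 ≤ k ≤ p.
Since 1 ≤ k ≤ p, k divides p!; set t = 1 + p!/k. Then xy^t z has p + (p!/k)·k = p + p! copies of a. Now the a-count is p+p! and (b-count)-2 = (p+p!+2)-2 = p+p!, so i+2 ≠ j fails. So xy^t z = a^{p+p!} b^{p+p!+2} ∉ L.
This is a contradiction; hence L is not regular.

a^{p+p!} b^{p+p!+2}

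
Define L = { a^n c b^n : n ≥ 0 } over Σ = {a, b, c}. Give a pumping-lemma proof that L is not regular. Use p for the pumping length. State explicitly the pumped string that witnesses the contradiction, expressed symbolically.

Assume L is regular. Let p be the pumping length given by the pumping lemma.
Take w = a^p c b^p ∈ L with |w| = 2p+1 ≥ p.
The pumping lemma gives a decomposition w = xyz where |xy| ≤ p and y is nonempty.
Because |xy| ≤ p and w begins with p copies of a, we have y = a^k with 1 ≤ k ≤ p.
Pump with i = 2: xy^2z = a^{p+k} c b^p, which would require p+k = p. But k ≥ 1, so xy^2z ∉ L.
Contradiction. Therefore L is not regular.

a^{p+k} c b^p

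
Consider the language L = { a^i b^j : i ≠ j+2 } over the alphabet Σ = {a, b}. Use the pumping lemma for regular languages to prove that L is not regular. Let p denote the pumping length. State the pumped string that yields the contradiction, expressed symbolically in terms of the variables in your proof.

a^{p+p!} b^{p+p!-2}

Assume L is regular. Let p be the pumping length given by the pumping lemma.
Choose w = a^p b^{p+p!-2}. Since p ≠ (p+p!-2)+2 = p+p!, w ∈ L; and |w| ≥ p.
By the pumping lemma, w = xyz with |xy| ≤ p and |y| ≥ 1.
Because |xy| ≤ p and w begins with p copies of a, we have y = a^k with 1 ≤ k ≤ p.
Since 1 ≤ k ≤ p, k divides p!; set t = 1 + p!/k. Then xy^t z has p + (p!/k)·k = p + p! copies of a. Now the a-count is p+p! and (b-count)+2 = (p+p!-2)+2 = p+p!, so i ≠ j+2 fails. So xy^t z = a^{p+p!} b^{p+p!-2} ∉ L.
This is a contradiction; hence L is not regular.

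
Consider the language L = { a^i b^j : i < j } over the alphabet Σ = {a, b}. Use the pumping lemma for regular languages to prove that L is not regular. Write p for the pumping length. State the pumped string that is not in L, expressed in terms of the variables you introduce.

Assume L is regular. Let p be the pumping length given by the pumping lemma.
Choose w = a^p b^{p+1} ∈ L, with |w| = 2p+1 ≥ p.
By the pumping lemma, w = xyz with |xy| ≤ p and y is nonempty.
The first p characters of w are a's, so xy (and hence y) consists only of a's. Write y = a^k, 1 ≤ k ≤ p.
Consider xy^2z = a^{p+k} b^{p+1}. Since k ≥ 1, the a-count p+k is at least p+1, so i < j fails; thus xy^2z ∉ L.
This contradicts the pumping lemma, so L is not regular.

a^{p+k} b^{p+1}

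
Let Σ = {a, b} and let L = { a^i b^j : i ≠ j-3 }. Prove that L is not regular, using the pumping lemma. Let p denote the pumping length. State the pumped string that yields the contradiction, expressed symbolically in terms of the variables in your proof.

Assume L is regular. Let p be the pumping length given by the pumping lemma.
Choose w = a^p b^{p+p!+3}. Since p ≠ (p+p!+3)-3 = p+p!, w ∈ L; and |w| ≥ p.
Write w = xyz as guaranteed by the lemma, with |xy| ≤ p and |y| > 0.
The first p characters of w are a's, so xy (and hence y) consists only of a's. Write y = a^k, 1 ≤ k ≤ p.
Since 1 ≤ k ≤ p, k divides p!; set t = 1 + p!/k. Then xy^t z has p + (p!/k)·k = p + p! copies of a. Now the a-count is p+p! and (b-count)-3 = (p+p!+3)-3 = p+p!, so i ≠ j-3 fails. So xy^t z = a^{p+p!} b^{p+p!+3} ∉ L.
This is a contradiction; hence L is not regular.

a^{p+p!} b^{p+p!+3}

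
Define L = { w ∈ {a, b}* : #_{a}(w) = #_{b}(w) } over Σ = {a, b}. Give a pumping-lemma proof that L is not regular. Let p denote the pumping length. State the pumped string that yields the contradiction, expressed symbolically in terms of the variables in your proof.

a^{p+k} b^p

Assume L is regular; let p be its pumping constant.
Choose w = a^p b^p ∈ L with |w| = 2p ≥ p.
Write w = xyz as guaranteed by the lemma, with |xy| ≤ p and y is nonempty.
Since the first p symbols of w are all a's and |xy| ≤ p, y lies entirely in the leading a-block: y = a^k for some k with 1 ≤ k ≤ p.
Pump with i = 2: xy^2z = a^{p+k} b^p has p+k occurrences of a but only p of b. Since k ≥ 1 the counts differ, so xy^2z ∉ L.
This contradicts the pumping lemma, so L is not regular.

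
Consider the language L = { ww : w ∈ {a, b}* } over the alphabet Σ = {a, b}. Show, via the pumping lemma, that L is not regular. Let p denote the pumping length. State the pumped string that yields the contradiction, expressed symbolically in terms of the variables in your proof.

Assume L is regular. Let p be the pumping length given by the pumping lemma.
Take w = a^p b^p a^p b^p = uu where u = a^pb^p; then w ∈ L and |w| = 4p ≥ p.
Write w = xyz as guaranteed by the lemma, with |xy| ≤ p and y is nonempty.
The first p characters of w are a's, so xy (and hence y) consists only of a's. Write y = a^k, 1 ≤ k ≤ p.
Pump with i = 2: xy^2z = a^{p+k} b^p a^p b^p, of length 4p+k. Suppose this equals vv. The string starts with a and ends with b, so v does too; thus the boundary between the two copies of v is a b→a transition. There is exactly one such transition, at position 2p+k, so |v| = 2p+k and |vv| = 4p+2k ≠ 4p+k since k ≥ 1. So xy^2z ∉ L.
This contradicts the pumping lemma, so L is not regular.

a^{p+k} b^p a^p b^p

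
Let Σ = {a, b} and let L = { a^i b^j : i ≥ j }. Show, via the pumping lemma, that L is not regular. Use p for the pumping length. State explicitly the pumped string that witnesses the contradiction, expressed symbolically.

Toward a contradiction, assume L is regular with pumping length p.
Choose w = a^p b^p ∈ L, with |w| = 2p ≥ p.
Write w = xyz as guaranteed by the lemma, with |xy| ≤ p and |y| > 0.
Since the first p symbols of w are all a's and |xy| ≤ p, y lies entirely in the leading a-block: y = a^k for some k with 1 ≤ k ≤ p.
Consider xy^0z = xz = a^{p-k} b^p. Since k ≥ 1, the a-count p-k is less than p, so i ≥ j fails; thus xz ∉ L.
Contradiction. Therefore L is not regular.

a^{p-k} b^p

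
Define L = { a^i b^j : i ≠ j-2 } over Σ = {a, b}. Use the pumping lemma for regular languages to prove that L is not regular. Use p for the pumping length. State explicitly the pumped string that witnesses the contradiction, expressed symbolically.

a^{p+p!} b^{p+p!+2}

Assume L is regular; let p be its pumping constant.
Choose w = a^p b^{p+p!+2}. Since p ≠ (p+p!+2)-2 = p+p!, w ∈ L; and |w| ≥ p.
The pumping lemma gives a decomposition w = xyz where |xy| ≤ p and y is nonempty.
Because |xy| ≤ p and w begins with p copies of a, we have y = a^k with 1 ≤ k ≤ p.
Since 1 ≤ k ≤ p, k divides p!; set t = 1 + p!/k. Then xy^t z has p + (p!/k)·k = p + p! copies of a. Now the a-count is p+p! and (b-count)-2 = (p+p!+2)-2 = p+p!, so i ≠ j-2 fails. So xy^t z = a^{p+p!} b^{p+p!+2} ∉ L.
This contradicts the pumping lemma, so L is not regular.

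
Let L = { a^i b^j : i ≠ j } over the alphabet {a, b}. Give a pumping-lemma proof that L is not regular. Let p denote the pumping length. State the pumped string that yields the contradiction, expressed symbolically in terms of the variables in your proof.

Assume L is regular; let p be its pumping constant.
Choose w = a^p b^{p+p!}. Since p ≠ p+p!, w ∈ L; and |w| ≥ p.
Write w = xyz as guaranteed by the lemma, with |xy| ≤ p and y is nonempty.
Because |xy| ≤ p and w begins with p copies of a, we have y = a^k with 1 ≤ k ≤ p.
Since 1 ≤ k ≤ p, k divides p!; set t = 1 + p!/k. Then xy^t z has p + (p!/k)·k = p + p! copies of a. Now the a-count equals the b-count, so i ≠ j fails. So xy^t z = a^{p+p!} b^{p+p!} ∉ L.
This contradicts the pumping lemma, so L is not regular.

a^{p+p!} b^{p+p!}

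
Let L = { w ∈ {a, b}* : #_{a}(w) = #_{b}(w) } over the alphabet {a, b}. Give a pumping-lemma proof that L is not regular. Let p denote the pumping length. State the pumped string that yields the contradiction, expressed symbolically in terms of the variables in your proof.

Toward a contradiction, assume L is regular with pumping length p.
Choose w = a^p b^p ∈ L with |w| = 2p ≥ p.
By the pumping lemma, w = xyz with |xy| ≤ p and |y| ≥ 1.
The first p characters of w are a's, so xy (and hence y) consists only of a's. Write y = a^k, 1 ≤ k ≤ p.
Pump with i = 2: xy^2z = a^{p+k} b^p has p+k occurrences of a but only p of b. Since k ≥ 1 the counts differ, so xy^2z ∉ L.
This contradicts the pumping lemma, so L is not regular.

a^{p+k} b^p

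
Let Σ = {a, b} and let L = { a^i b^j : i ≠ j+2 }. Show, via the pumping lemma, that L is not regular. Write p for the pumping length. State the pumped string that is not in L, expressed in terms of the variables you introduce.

Suppose for contradiction that L is regular, and let p be the pumping length.
Choose w = a^p b^{p+p!-2}. Since p ≠ (p+p!-2)+2 = p+p!, w ∈ L; and |w| ≥ p.
By the pumping lemma, w = xyz with |xy| ≤ p and |y| > 0.
Since the first p symbols of w are all a's and |xy| ≤ p, y lies entirely in the leading a-block: y = a^k for some k with 1 ≤ k ≤ p.
Since 1 ≤ k ≤ p, k divides p!; set t = 1 + p!/k. Then xy^t z has p + (p!/k)·k = p + p! copies of a. Now the a-count is p+p! and (b-count)+2 = (p+p!-2)+2 = p+p!, so i ≠ j+2 fails. So xy^t z = a^{p+p!} b^{p+p!-2} ∉ L.
Contradiction. Therefore L is not regular.

a^{p+p!} b^{p+p!-2}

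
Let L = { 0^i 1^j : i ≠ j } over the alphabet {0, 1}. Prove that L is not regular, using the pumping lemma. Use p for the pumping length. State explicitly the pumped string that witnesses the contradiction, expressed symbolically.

Assume L is regular; let p be its pumping constant.
Choose w = 0^p 1^{p+p!}. Since p ≠ p+p!, w ∈ L; and |w| ≥ p.
Write w = xyz as guaranteed by the lemma, with |xy| ≤ p and |y| > 0.
The first p characters of w are 0's, so xy (and hence y) consists only of 0's. Write y = 0^k, 1 ≤ k ≤ p.
Since 1 ≤ k ≤ p, k divides p!; set t = 1 + p!/k. Then xy^t z has p + (p!/k)·k = p + p! copies of 0. Now the 0-count equals the 1-count, so i ≠ j fails. So xy^t z = 0^{p+p!} 1^{p+p!} ∉ L.
This is a contradiction; hence L is not regular.

0^{p+p!} 1^{p+p!}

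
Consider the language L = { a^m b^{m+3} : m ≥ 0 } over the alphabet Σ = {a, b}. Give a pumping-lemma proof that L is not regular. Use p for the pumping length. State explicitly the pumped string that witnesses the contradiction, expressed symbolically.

a^{p+k} b^{p+3}

Assume L is regular. Let p be the pumping length given by the pumping lemma.
Choose w = a^p b^{p+3}, which is in L with |w| = 2p+3 ≥ p.
The pumping lemma gives a decomposition w = xyz where |xy| ≤ p and y is nonempty.
Since the first p symbols of w are all a's and |xy| ≤ p, y lies entirely in the leading a-block: y = a^k for some k with 1 ≤ k ≤ p.
Pump with i = 2: xy^2z = a^{p+k} b^{p+3}. For this to lie in L we would need p+3 = (p+k)+3, which forces k = 0. But k ≥ 1, so xy^2z ∉ L.
This is a contradiction; hence L is not regular.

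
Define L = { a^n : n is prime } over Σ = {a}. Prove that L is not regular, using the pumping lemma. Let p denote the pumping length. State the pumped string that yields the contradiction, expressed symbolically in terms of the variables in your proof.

Suppose for contradiction that L is regular, and let p be the pumping length.
Let q be a prime with q ≥ p+2 (infinitely many primes exist), and take w = a^q ∈ L with |w| = q ≥ p.
Write w = xyz as guaranteed by the lemma, with |xy| ≤ p and |y| > 0.
Then y = a^k for some k with 1 ≤ k ≤ p.
Since 1 ≤ k ≤ p, |xz| = q-k. Pump with i = q+1: |xy^{q+1}z| = (q-k)+(q+1)k = q+qk = q(1+k), which is composite (both factors ≥ 2). So xy^{q+1}z = a^{q(1+k)} ∉ L.
This contradicts the pumping lemma, so L is not regular.

a^{q(1+k)}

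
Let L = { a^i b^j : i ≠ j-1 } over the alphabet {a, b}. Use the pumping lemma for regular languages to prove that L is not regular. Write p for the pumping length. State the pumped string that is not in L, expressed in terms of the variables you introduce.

Toward a contradiction, assume L is regular with pumping length p.
Choose w = a^p b^{p+p!+1}. Since p ≠ (p+p!+1)-1 = p+p!, w ∈ L; and |w| ≥ p.
Write w = xyz as guaranteed by the lemma, with |xy| ≤ p and |y| ≥ 1.
Since the first p symbols of w are all a's and |xy| ≤ p, y lies entirely in the leading a-block: y = a^k for some k with 1 ≤ k ≤ p.
Since 1 ≤ k ≤ p, k divides p!; set t = 1 + p!/k. Then xy^t z has p + (p!/k)·k = p + p! copies of a. Now the a-count is p+p! and (b-count)-1 = (p+p!+1)-1 = p+p!, so i ≠ j-1 fails. So xy^t z = a^{p+p!} b^{p+p!+1} ∉ L.
This is a contradiction; hence L is not regular.

a^{p+p!} b^{p+p!+1}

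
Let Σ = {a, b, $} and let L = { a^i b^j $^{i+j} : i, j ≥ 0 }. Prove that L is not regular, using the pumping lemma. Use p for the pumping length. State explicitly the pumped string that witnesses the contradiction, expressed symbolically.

Toward a contradiction, assume L is regular with pumping length p.
Take w = a^p b^p $^{2p} ∈ L (with i=j=p, i+j=2p), |w| = 4p ≥ p.
The pumping lemma gives a decomposition w = xyz where |xy| ≤ p and y is nonempty.
Since the first p symbols of w are all a's and |xy| ≤ p, y lies entirely in the leading a-block: y = a^k for some k with 1 ≤ k ≤ p.
Consider xy^2z = a^{p+k} b^p $^{2p}. Now the a- and b-counts sum to 2p+k, but the $-count is 2p ≠ 2p+k. So xy^2z ∉ L.
Contradiction. Therefore L is not regular.

a^{p+k} b^p $^{2p}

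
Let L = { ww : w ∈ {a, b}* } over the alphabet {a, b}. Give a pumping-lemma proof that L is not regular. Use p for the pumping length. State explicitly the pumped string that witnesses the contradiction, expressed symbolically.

a^{p+k} b^p a^p b^p

Assume L is regular; let p be its pumping constant.
Take w = a^p b^p a^p b^p = uu where u = a^pb^p; then w ∈ L and |w| = 4p ≥ p.
Write w = xyz as guaranteed by the lemma, with |xy| ≤ p and y is nonempty.
Since the first p symbols of w are all a's and |xy| ≤ p, y lies entirely in the leading a-block: y = a^k for some k with 1 ≤ k ≤ p.
Pump with i = 2: xy^2z = a^{p+k} b^p a^p b^p, of length 4p+k. Suppose this equals vv. The string starts with a and ends with b, so v does too; thus the boundary between the two copies of v is a b→a transition. There is exactly one such transition, at position 2p+k, so |v| = 2p+k and |vv| = 4p+2k ≠ 4p+k since k ≥ 1. So xy^2z ∉ L.
This contradicts the pumping lemma, so L is not regular.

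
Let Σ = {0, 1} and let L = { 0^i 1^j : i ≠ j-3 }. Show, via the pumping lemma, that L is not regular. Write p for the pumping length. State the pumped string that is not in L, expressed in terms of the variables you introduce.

Assume L is regular; let p be its pumping constant.
Choose w = 0^p 1^{p+p!+3}. Since p ≠ (p+p!+3)-3 = p+p!, w ∈ L; and |w| ≥ p.
Write w = xyz as guaranteed by the lemma, with |xy| ≤ p and y is nonempty.
Since the first p symbols of w are all 0's and |xy| ≤ p, y lies entirely in the leading 0-block: y = 0^k for some k with 1 ≤ k ≤ p.
Since 1 ≤ k ≤ p, k divides p!; set t = 1 + p!/k. Then xy^t z has p + (p!/k)·k = p + p! copies of 0. Now the 0-count is p+p! and (1-count)-3 = (p+p!+3)-3 = p+p!, so i ≠ j-3 fails. So xy^t z = 0^{p+p!} 1^{p+p!+3} ∉ L.
This contradicts the pumping lemma, so L is not regular.

0^{p+p!} 1^{p+p!+3}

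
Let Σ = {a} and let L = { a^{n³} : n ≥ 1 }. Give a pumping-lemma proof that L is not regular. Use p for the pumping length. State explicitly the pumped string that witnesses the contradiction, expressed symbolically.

Assume L is regular; let p be its pumping constant.
Take w = a^{p³} ∈ L with |w| = p³ ≥ p.
By the pumping lemma, w = xyz with |xy| ≤ p and |y| > 0.
Then y = a^k for some k with 1 ≤ k ≤ p.
Pump with i = 2: xy^2z = a^{p³+k}. Since 1 ≤ k ≤ p, p³ < p³+k ≤ p³+p < p³+3p²+3p+1 = (p+1)³, so p³+k is not a perfect cube. So xy^2z ∉ L.
Contradiction. Therefore L is not regular.

a^{p³+k}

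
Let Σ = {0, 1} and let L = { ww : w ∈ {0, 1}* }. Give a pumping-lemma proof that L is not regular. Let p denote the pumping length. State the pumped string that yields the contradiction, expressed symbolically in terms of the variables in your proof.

0^{p+k} 1^p 0^p 1^p

Assume L is regular. Let p be the pumping length given by the pumping lemma.
Take w = 0^p 1^p 0^p 1^p = uu where u = 0^p1^p; then w ∈ L and |w| = 4p ≥ p.
By the pumping lemma, w = xyz with |xy| ≤ p and y is nonempty.
Since the first p symbols of w are all 0's and |xy| ≤ p, y lies entirely in the leading 0-block: y = 0^k for some k with 1 ≤ k ≤ p.
Pump with i = 2: xy^2z = 0^{p+k} 1^p 0^p 1^p, of length 4p+k. Suppose this equals vv. The string starts with 0 and ends with 1, so v does too; thus the boundary between the two copies of v is a 1→0 transition. There is exactly one such transition, at position 2p+k, so |v| = 2p+k and |vv| = 4p+2k ≠ 4p+k since k ≥ 1. So xy^2z ∉ L.
Contradiction. Therefore L is not regular.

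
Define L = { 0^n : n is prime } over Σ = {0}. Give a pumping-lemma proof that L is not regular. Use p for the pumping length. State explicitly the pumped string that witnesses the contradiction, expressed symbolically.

0^{q(1+k)}

Assume L is regular; let p be its pumping constant.
Let q be a prime with q ≥ p+2 (infinitely many primes exist), and take w = 0^q ∈ L with |w| = q ≥ p.
The pumping lemma gives a decomposition w = xyz where |xy| ≤ p and |y| ≥ 1.
Then y = 0^k for some k with 1 ≤ k ≤ p.
Since 1 ≤ k ≤ p, |xz| = q-k. Pump with i = q+1: |xy^{q+1}z| = (q-k)+(q+1)k = q+qk = q(1+k), which is composite (both factors ≥ 2). So xy^{q+1}z = 0^{q(1+k)} ∉ L.
Contradiction. Therefore L is not regular.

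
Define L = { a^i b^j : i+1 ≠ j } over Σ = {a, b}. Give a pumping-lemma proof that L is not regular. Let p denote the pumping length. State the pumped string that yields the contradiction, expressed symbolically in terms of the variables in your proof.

a^{p+p!} b^{p+p!+1}

Assume L is regular. Let p be the pumping length given by the pumping lemma.
Choose w = a^p b^{p+p!+1}. Since p ≠ (p+p!+1)-1 = p+p!, w ∈ L; and |w| ≥ p.
The pumping lemma gives a decomposition w = xyz where |xy| ≤ p and y is nonempty.
Because |xy| ≤ p and w begins with p copies of a, we have y = a^k with 1 ≤ k ≤ p.
Since 1 ≤ k ≤ p, k divides p!; set t = 1 + p!/k. Then xy^t z has p + (p!/k)·k = p + p! copies of a. Now the a-count is p+p! and (b-count)-1 = (p+p!+1)-1 = p+p!, so i+1 ≠ j fails. So xy^t z = a^{p+p!} b^{p+p!+1} ∉ L.
This contradicts the pumping lemma, so L is not regular.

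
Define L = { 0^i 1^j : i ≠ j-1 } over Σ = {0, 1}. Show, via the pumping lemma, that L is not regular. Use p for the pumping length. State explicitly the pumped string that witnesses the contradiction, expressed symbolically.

0^{p+p!} 1^{p+p!+1}

Suppose for contradiction that L is regular, and let p be the pumping length.
Choose w = 0^p 1^{p+p!+1}. Since p ≠ (p+p!+1)-1 = p+p!, w ∈ L; and |w| ≥ p.
By the pumping lemma, w = xyz with |xy| ≤ p and y is nonempty.
Since the first p symbols of w are all 0's and |xy| ≤ p, y lies entirely in the leading 0-block: y = 0^k for some k with 1 ≤ k ≤ p.
Since 1 ≤ k ≤ p, k divides p!; set t = 1 + p!/k. Then xy^t z has p + (p!/k)·k = p + p! copies of 0. Now the 0-count is p+p! and (1-count)-1 = (p+p!+1)-1 = p+p!, so i ≠ j-1 fails. So xy^t z = 0^{p+p!} 1^{p+p!+1} ∉ L.
This contradicts the pumping lemma, so L is not regular.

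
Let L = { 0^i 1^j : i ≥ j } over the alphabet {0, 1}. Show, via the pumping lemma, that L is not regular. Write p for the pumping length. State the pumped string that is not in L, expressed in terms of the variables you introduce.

Suppose for contradiction that L is regular, and let p be the pumping length.
Choose w = 0^p 1^p ∈ L, with |w| = 2p ≥ p.
By the pumping lemma, w = xyz with |xy| ≤ p and |y| > 0.
Since the first p symbols of w are all 0's and |xy| ≤ p, y lies entirely in the leading 0-block: y = 0^k for some k with 1 ≤ k ≤ p.
Consider xy^0z = xz = 0^{p-k} 1^p. Since k ≥ 1, the 0-count p-k is less than p, so i ≥ j fails; thus xz ∉ L.
This is a contradiction; hence L is not regular.

0^{p-k} 1^p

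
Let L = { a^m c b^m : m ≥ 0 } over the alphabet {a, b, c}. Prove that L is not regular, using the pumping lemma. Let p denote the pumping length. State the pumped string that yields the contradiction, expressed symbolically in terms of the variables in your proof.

a^{p+k} c b^p

Assume L is regular. Let p be the pumping length given by the pumping lemma.
Take w = a^p c b^p ∈ L with |w| = 2p+1 ≥ p.
Write w = xyz as guaranteed by the lemma, with |xy| ≤ p and |y| ≥ 1.
Because |xy| ≤ p and w begins with p copies of a, we have y = a^k with 1 ≤ k ≤ p.
Pump with i = 2: xy^2z = a^{p+k} c b^p, which would require p+k = p. But k ≥ 1, so xy^2z ∉ L.
This contradicts the pumping lemma, so L is not regular.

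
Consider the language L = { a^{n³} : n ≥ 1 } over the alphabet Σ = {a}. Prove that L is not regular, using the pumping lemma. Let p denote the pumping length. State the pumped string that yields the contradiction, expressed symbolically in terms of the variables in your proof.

a^{p³+k}

Suppose for contradiction that L is regular, and let p be the pumping length.
Take w = a^{p³} ∈ L with |w| = p³ ≥ p.
The pumping lemma gives a decomposition w = xyz where |xy| ≤ p and |y| ≥ 1.
Then y = a^k for some k with 1 ≤ k ≤ p.
Pump with i = 2: xy^2z = a^{p³+k}. Since 1 ≤ k ≤ p, p³ < p³+k ≤ p³+p < p³+3p²+3p+1 = (p+1)³, so p³+k is not a perfect cube. So xy^2z ∉ L.
This contradicts the pumping lemma, so L is not regular.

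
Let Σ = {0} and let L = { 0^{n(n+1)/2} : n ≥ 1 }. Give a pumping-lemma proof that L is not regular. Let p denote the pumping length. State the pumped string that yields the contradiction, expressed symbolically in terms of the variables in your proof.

0^{p(p+1)/2+k}

Toward a contradiction, assume L is regular with pumping length p.
Take w = 0^{p(p+1)/2} ∈ L with |w| = p(p+1)/2 ≥ p.
Write w = xyz as guaranteed by the lemma, with |xy| ≤ p and y is nonempty.
Then y = 0^k for some k with 1 ≤ k ≤ p.
Pump with i = 2: xy^2z = 0^{p(p+1)/2+k}. Since 1 ≤ k ≤ p, p(p+1)/2 < p(p+1)/2+k ≤ p(p+1)/2+p < (p+1)(p+2)/2, so p(p+1)/2+k is strictly between consecutive triangular numbers. So xy^2z ∉ L.
This is a contradiction; hence L is not regular.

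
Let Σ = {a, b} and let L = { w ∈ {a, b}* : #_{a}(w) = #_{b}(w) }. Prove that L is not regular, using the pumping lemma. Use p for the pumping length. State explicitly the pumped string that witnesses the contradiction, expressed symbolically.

Assume L is regular; let p be its pumping constant.
Choose w = a^p b^p ∈ L with |w| = 2p ≥ p.
By the pumping lemma, w = xyz with |xy| ≤ p and |y| > 0.
Since the first p symbols of w are all a's and |xy| ≤ p, y lies entirely in the leading a-block: y = a^k for some k with 1 ≤ k ≤ p.
Pump with i = 2: xy^2z = a^{p+k} b^p has p+k occurrences of a but only p of b. Since k ≥ 1 the counts differ, so xy^2z ∉ L.
Contradiction. Therefore L is not regular.

a^{p+k} b^p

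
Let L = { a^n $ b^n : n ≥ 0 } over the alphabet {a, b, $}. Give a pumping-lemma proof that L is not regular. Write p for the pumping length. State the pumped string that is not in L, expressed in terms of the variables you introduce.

a^{p+k} $ b^p

Suppose for contradiction that L is regular, and let p be the pumping length.
Take w = a^p $ b^p ∈ L with |w| = 2p+1 ≥ p.
Write w = xyz as guaranteed by the lemma, with |xy| ≤ p and y is nonempty.
The first p characters of w are a's, so xy (and hence y) consists only of a's. Write y = a^k, 1 ≤ k ≤ p.
Pump with i = 2: xy^2z = a^{p+k} $ b^p, which would require p+k = p. But k ≥ 1, so xy^2z ∉ L.
Contradiction. Therefore L is not regular.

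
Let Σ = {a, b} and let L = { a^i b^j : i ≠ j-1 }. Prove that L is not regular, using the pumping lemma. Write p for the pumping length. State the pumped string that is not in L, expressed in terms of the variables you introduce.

a^{p+p!} b^{p+p!+1}

Assume L is regular. Let p be the pumping length given by the pumping lemma.
Choose w = a^p b^{p+p!+1}. Since p ≠ (p+p!+1)-1 = p+p!, w ∈ L; and |w| ≥ p.
The pumping lemma gives a decomposition w = xyz where |xy| ≤ p and y is nonempty.
Because |xy| ≤ p and w begins with p copies of a, we have y = a^k with 1 ≤ k ≤ p.
Since 1 ≤ k ≤ p, k divides p!; set t = 1 + p!/k. Then xy^t z has p + (p!/k)·k = p + p! copies of a. Now the a-count is p+p! and (b-count)-1 = (p+p!+1)-1 = p+p!, so i ≠ j-1 fails. So xy^t z = a^{p+p!} b^{p+p!+1} ∉ L.
This is a contradiction; hence L is not regular.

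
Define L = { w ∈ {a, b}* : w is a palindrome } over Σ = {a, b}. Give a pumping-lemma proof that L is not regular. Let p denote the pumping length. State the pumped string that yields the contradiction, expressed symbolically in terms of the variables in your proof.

Toward a contradiction, assume L is regular with pumping length p.
Take w = a^p b a^p, a palindrome of length 2p+1 ≥ p.
The pumping lemma gives a decomposition w = xyz where |xy| ≤ p and y is nonempty.
Because |xy| ≤ p and w begins with p copies of a, we have y = a^k with 1 ≤ k ≤ p.
Pump with i = 2: xy^2z = a^{p+k} b a^p. Its reverse is a^p b a^{p+k}, which differs from xy^2z since k ≥ 1. So xy^2z is not a palindrome and xy^2z ∉ L.
This contradicts the pumping lemma, so L is not regular.

a^{p+k} b a^p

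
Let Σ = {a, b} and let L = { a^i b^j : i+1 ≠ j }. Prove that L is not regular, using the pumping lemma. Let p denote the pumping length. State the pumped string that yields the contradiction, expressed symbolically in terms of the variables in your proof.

a^{p+p!} b^{p+p!+1}

Assume L is regular. Let p be the pumping length given by the pumping lemma.
Choose w = a^p b^{p+p!+1}. Since p ≠ (p+p!+1)-1 = p+p!, w ∈ L; and |w| ≥ p.
By the pumping lemma, w = xyz with |xy| ≤ p and y is nonempty.
Since the first p symbols of w are all a's and |xy| ≤ p, y lies entirely in the leading a-block: y = a^k for some k with 1 ≤ k ≤ p.
Since 1 ≤ k ≤ p, k divides p!; set t = 1 + p!/k. Then xy^t z has p + (p!/k)·k = p + p! copies of a. Now the a-count is p+p! and (b-count)-1 = (p+p!+1)-1 = p+p!, so i+1 ≠ j fails. So xy^t z = a^{p+p!} b^{p+p!+1} ∉ L.
Contradiction. Therefore L is not regular.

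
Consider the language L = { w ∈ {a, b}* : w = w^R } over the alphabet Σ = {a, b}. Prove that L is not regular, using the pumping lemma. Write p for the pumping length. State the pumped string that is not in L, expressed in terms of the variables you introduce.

a^{p+k} b a^p

Toward a contradiction, assume L is regular with pumping length p.
Take w = a^p b a^p, a palindrome of length 2p+1 ≥ p.
The pumping lemma gives a decomposition w = xyz where |xy| ≤ p and |y| > 0.
Because |xy| ≤ p and w begins with p copies of a, we have y = a^k with 1 ≤ k ≤ p.
Pump with i = 2: xy^2z = a^{p+k} b a^p. Its reverse is a^p b a^{p+k}, which differs from xy^2z since k ≥ 1. So xy^2z is not a palindrome and xy^2z ∉ L.
Contradiction. Therefore L is not regular.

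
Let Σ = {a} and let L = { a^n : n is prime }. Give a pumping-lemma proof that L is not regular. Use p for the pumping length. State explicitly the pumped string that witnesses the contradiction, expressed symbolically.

a^{q(1+k)}

Toward a contradiction, assume L is regular with pumping length p.
Let q be a prime with q ≥ p+2 (infinitely many primes exist), and take w = a^q ∈ L with |w| = q ≥ p.
By the pumping lemma, w = xyz with |xy| ≤ p and |y| > 0.
Then y = a^k for some k with 1 ≤ k ≤ p.
Since 1 ≤ k ≤ p, |xz| = q-k. Pump with i = q+1: |xy^{q+1}z| = (q-k)+(q+1)k = q+qk = q(1+k), which is composite (both factors ≥ 2). So xy^{q+1}z = a^{q(1+k)} ∉ L.
This is a contradiction; hence L is not regular.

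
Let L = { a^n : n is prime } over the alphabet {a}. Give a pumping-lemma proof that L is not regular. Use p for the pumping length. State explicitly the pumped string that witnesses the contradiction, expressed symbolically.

a^{q(1+k)}

Assume L is regular; let p be its pumping constant.
Let q be a prime with q ≥ p+2 (infinitely many primes exist), and take w = a^q ∈ L with |w| = q ≥ p.
The pumping lemma gives a decomposition w = xyz where |xy| ≤ p and |y| > 0.
Then y = a^k for some k with 1 ≤ k ≤ p.
Since 1 ≤ k ≤ p, |xz| = q-k. Pump with i = q+1: |xy^{q+1}z| = (q-k)+(q+1)k = q+qk = q(1+k), which is composite (both factors ≥ 2). So xy^{q+1}z = a^{q(1+k)} ∉ L.
This contradicts the pumping lemma, so L is not regular.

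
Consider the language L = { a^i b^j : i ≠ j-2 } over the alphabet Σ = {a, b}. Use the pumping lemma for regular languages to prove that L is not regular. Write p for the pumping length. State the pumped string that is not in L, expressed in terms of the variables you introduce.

a^{p+p!} b^{p+p!+2}

Assume L is regular; let p be its pumping constant.
Choose w = a^p b^{p+p!+2}. Since p ≠ (p+p!+2)-2 = p+p!, w ∈ L; and |w| ≥ p.
The pumping lemma gives a decomposition w = xyz where |xy| ≤ p and y is nonempty.
Because |xy| ≤ p and w begins with p copies of a, we have y = a^k with 1 ≤ k ≤ p.
Since 1 ≤ k ≤ p, k divides p!; set t = 1 + p!/k. Then xy^t z has p + (p!/k)·k = p + p! copies of a. Now the a-count is p+p! and (b-count)-2 = (p+p!+2)-2 = p+p!, so i ≠ j-2 fails. So xy^t z = a^{p+p!} b^{p+p!+2} ∉ L.
Contradiction. Therefore L is not regular.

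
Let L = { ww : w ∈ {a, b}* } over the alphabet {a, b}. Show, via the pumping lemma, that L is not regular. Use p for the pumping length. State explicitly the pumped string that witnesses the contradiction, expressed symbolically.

Suppose for contradiction that L is regular, and let p be the pumping length.
Take w = a^p b^p a^p b^p = uu where u = a^pb^p; then w ∈ L and |w| = 4p ≥ p.
The pumping lemma gives a decomposition w = xyz where |xy| ≤ p and y is nonempty.
The first p characters of w are a's, so xy (and hence y) consists only of a's. Write y = a^k, 1 ≤ k ≤ p.
Pump with i = 2: xy^2z = a^{p+k} b^p a^p b^p, of length 4p+k. Suppose this equals vv. The string starts with a and ends with b, so v does too; thus the boundary between the two copies of v is a b→a transition. There is exactly one such transition, at position 2p+k, so |v| = 2p+k and |vv| = 4p+2k ≠ 4p+k since k ≥ 1. So xy^2z ∉ L.
Contradiction. Therefore L is not regular.

a^{p+k} b^p a^p b^p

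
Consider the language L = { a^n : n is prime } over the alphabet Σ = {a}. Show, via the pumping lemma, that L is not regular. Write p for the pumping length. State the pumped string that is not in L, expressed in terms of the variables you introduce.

Suppose for contradiction that L is regular, and let p be the pumping length.
Let q be a prime with q ≥ p+2 (infinitely many primes exist), and take w = a^q ∈ L with |w| = q ≥ p.
Write w = xyz as guaranteed by the lemma, with |xy| ≤ p and |y| > 0.
Then y = a^k for some k with 1 ≤ k ≤ p.
Since 1 ≤ k ≤ p, |xz| = q-k. Pump with i = q+1: |xy^{q+1}z| = (q-k)+(q+1)k = q+qk = q(1+k), which is composite (both factors ≥ 2). So xy^{q+1}z = a^{q(1+k)} ∉ L.
Contradiction. Therefore L is not regular.

a^{q(1+k)}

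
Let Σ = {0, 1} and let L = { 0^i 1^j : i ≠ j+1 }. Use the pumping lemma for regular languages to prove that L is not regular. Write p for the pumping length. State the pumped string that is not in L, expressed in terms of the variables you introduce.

Toward a contradiction, assume L is regular with pumping length p.
Choose w = 0^p 1^{p+p!-1}. Since p ≠ (p+p!-1)+1 = p+p!, w ∈ L; and |w| ≥ p.
The pumping lemma gives a decomposition w = xyz where |xy| ≤ p and |y| > 0.
The first p characters of w are 0's, so xy (and hence y) consists only of 0's. Write y = 0^k, 1 ≤ k ≤ p.
Since 1 ≤ k ≤ p, k divides p!; set t = 1 + p!/k. Then xy^t z has p + (p!/k)·k = p + p! copies of 0. Now the 0-count is p+p! and (1-count)+1 = (p+p!-1)+1 = p+p!, so i ≠ j+1 fails. So xy^t z = 0^{p+p!} 1^{p+p!-1} ∉ L.
This is a contradiction; hence L is not regular.

0^{p+p!} 1^{p+p!-1}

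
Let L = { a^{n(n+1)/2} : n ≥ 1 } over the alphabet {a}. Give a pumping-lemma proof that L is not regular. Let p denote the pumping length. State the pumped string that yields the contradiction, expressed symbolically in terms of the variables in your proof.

Assume L is regular. Let p be the pumping length given by the pumping lemma.
Take w = a^{p(p+1)/2} ∈ L with |w| = p(p+1)/2 ≥ p.
By the pumping lemma, w = xyz with |xy| ≤ p and |y| ≥ 1.
Then y = a^k for some k with 1 ≤ k ≤ p.
Pump with i = 2: xy^2z = a^{p(p+1)/2+k}. Since 1 ≤ k ≤ p, p(p+1)/2 < p(p+1)/2+k ≤ p(p+1)/2+p < (p+1)(p+2)/2, so p(p+1)/2+k is strictly between consecutive triangular numbers. So xy^2z ∉ L.
This is a contradiction; hence L is not regular.

a^{p(p+1)/2+k}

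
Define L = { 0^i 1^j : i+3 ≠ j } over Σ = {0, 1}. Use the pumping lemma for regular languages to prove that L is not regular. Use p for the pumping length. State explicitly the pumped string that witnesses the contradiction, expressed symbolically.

Toward a contradiction, assume L is regular with pumping length p.
Choose w = 0^p 1^{p+p!+3}. Since p ≠ (p+p!+3)-3 = p+p!, w ∈ L; and |w| ≥ p.
The pumping lemma gives a decomposition w = xyz where |xy| ≤ p and y is nonempty.
The first p characters of w are 0's, so xy (and hence y) consists only of 0's. Write y = 0^k, 1 ≤ k ≤ p.
Since 1 ≤ k ≤ p, k divides p!; set t = 1 + p!/k. Then xy^t z has p + (p!/k)·k = p + p! copies of 0. Now the 0-count is p+p! and (1-count)-3 = (p+p!+3)-3 = p+p!, so i+3 ≠ j fails. So xy^t z = 0^{p+p!} 1^{p+p!+3} ∉ L.
Contradiction. Therefore L is not regular.

0^{p+p!} 1^{p+p!+3}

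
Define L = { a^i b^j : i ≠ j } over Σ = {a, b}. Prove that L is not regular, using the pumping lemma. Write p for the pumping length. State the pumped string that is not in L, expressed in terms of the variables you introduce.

Suppose for contradiction that L is regular, and let p be the pumping length.
Choose w = a^p b^{p+p!}. Since p ≠ p+p!, w ∈ L; and |w| ≥ p.
Write w = xyz as guaranteed by the lemma, with |xy| ≤ p and y is nonempty.
Because |xy| ≤ p and w begins with p copies of a, we have y = a^k with 1 ≤ k ≤ p.
Since 1 ≤ k ≤ p, k divides p!; set t = 1 + p!/k. Then xy^t z has p + (p!/k)·k = p + p! copies of a. Now the a-count equals the b-count, so i ≠ j fails. So xy^t z = a^{p+p!} b^{p+p!} ∉ L.
This contradicts the pumping lemma, so L is not regular.

a^{p+p!} b^{p+p!}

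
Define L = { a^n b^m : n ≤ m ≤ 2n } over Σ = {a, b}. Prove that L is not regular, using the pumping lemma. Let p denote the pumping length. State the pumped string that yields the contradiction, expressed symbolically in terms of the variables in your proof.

a^{p+k} b^p

Assume L is regular; let p be its pumping constant.
Take w = a^p b^p ∈ L (since p ≤ p ≤ 2p), with |w| = 2p ≥ p.
Write w = xyz as guaranteed by the lemma, with |xy| ≤ p and |y| > 0.
Because |xy| ≤ p and w begins with p copies of a, we have y = a^k with 1 ≤ k ≤ p.
Pump with i = 2: xy^2z = a^{p+k} b^p. Now n = p+k > p = m, so the condition n ≤ m fails. Thus xy^2z ∉ L.
This is a contradiction; hence L is not regular.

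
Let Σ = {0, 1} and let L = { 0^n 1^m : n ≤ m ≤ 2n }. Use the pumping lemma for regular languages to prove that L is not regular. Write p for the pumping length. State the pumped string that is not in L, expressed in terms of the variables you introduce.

Toward a contradiction, assume L is regular with pumping length p.
Take w = 0^p 1^p ∈ L (since p ≤ p ≤ 2p), with |w| = 2p ≥ p.
Write w = xyz as guaranteed by the lemma, with |xy| ≤ p and y is nonempty.
The first p characters of w are 0's, so xy (and hence y) consists only of 0's. Write y = 0^k, 1 ≤ k ≤ p.
Pump with i = 2: xy^2z = 0^{p+k} 1^p. Now n = p+k > p = m, so the condition n ≤ m fails. Thus xy^2z ∉ L.
This is a contradiction; hence L is not regular.

0^{p+k} 1^p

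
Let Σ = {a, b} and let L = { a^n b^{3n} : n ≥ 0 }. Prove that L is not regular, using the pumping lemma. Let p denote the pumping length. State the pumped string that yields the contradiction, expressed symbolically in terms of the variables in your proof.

a^{p+k} b^{3p}

Assume L is regular. Let p be the pumping length given by the pumping lemma.
Choose w = a^p b^{3p}, which is in L with |w| = 4p ≥ p.
The pumping lemma gives a decomposition w = xyz where |xy| ≤ p and |y| > 0.
Because |xy| ≤ p and w begins with p copies of a, we have y = a^k with 1 ≤ k ≤ p.
Pump with i = 2: xy^2z = a^{p+k} b^{3p}. For this to lie in L we would need 3p = 3(p+k), which forces k = 0. But k ≥ 1, so xy^2z ∉ L.
Contradiction. Therefore L is not regular.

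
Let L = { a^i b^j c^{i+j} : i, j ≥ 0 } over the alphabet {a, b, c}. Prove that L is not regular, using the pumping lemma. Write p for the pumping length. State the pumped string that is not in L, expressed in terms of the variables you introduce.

Toward a contradiction, assume L is regular with pumping length p.
Take w = a^p b^p c^{2p} ∈ L (with i=j=p, i+j=2p), |w| = 4p ≥ p.
By the pumping lemma, w = xyz with |xy| ≤ p and y is nonempty.
Because |xy| ≤ p and w begins with p copies of a, we have y = a^k with 1 ≤ k ≤ p.
Consider xy^2z = a^{p+k} b^p c^{2p}. Now the a- and b-counts sum to 2p+k, but the c-count is 2p ≠ 2p+k. So xy^2z ∉ L.
This contradicts the pumping lemma, so L is not regular.

a^{p+k} b^p c^{2p}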